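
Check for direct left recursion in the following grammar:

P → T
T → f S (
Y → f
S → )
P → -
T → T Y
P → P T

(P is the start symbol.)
Yes, T, P are left-recursive

P → T: starts with T
T → f S (: starts with f
Y → f: starts with f
S → ): starts with ')'
P → -: starts with '-'
T → T Y: LEFT RECURSIVE (starts with T)
P → P T: LEFT RECURSIVE (starts with P)

The grammar has direct left recursion on: T, P.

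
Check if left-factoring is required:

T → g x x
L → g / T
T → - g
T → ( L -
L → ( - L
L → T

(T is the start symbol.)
No, left-factoring is not needed

Left-factoring is needed when two productions for the same non-terminal
share a common prefix on the right-hand side.

Productions for T:
  T → g x x
  T → - g
  T → ( L -
Productions for L:
  L → g / T
  L → ( - L
  L → T

No common prefixes found.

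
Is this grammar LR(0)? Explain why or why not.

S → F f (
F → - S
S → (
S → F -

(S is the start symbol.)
Yes, the grammar is LR(0)

A grammar is LR(0) if no state in the canonical LR(0) collection has:
  - both a shift item (dot before a terminal) and a complete item (shift-reduce conflict), or
  - two or more complete items (reduce-reduce conflict; the accept item [S' → S .] counts as a complete item here).

Augment with S' → S and build the canonical LR(0) collection (I0 = CLOSURE({[S' → . S]}), then GOTO on every symbol after a dot until no new states appear). It has 9 states:
  I0: { [F → . - S], [S → . (], [S → . F -], [S → . F f (], [S' → . S] }  — shift
  I1: { [S → ( .] }  — reduce
  I2: { [F → - . S], [F → . - S], [S → . (], [S → . F -], [S → . F f (] }  — shift
  I3: { [S → F . -], [S → F . f (] }  — shift
  I4: { [S' → S .] }  — accept
  I5: { [S → F - .] }  — reduce
  I6: { [S → F f . (] }  — shift
  I7: { [S → F f ( .] }  — reduce
  I8: { [F → - S .] }  — reduce

Every state is either a pure shift/goto state or contains exactly one complete item and nothing to shift — no conflicts. The grammar is LR(0).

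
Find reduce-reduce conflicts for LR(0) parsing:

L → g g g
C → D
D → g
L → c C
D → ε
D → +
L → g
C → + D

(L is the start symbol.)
Yes — I6: [D → .] vs [D → + .]

Augment with L' → L and build the canonical LR(0) collection (I0 = CLOSURE({[L' → . L]}), then GOTO on every symbol after a dot until no new states appear). It has 12 states:
  I0: { [L → . c C], [L → . g g g], [L → . g], [L' → . L] }  — shift
  I1: { [L' → L .] }  — accept
  I2: { [C → . + D], [C → . D], [D → . +], [D → . g], [D → .], [L → c . C] }  — shift, reduce
  I3: { [L → g . g g], [L → g .] }  — shift, reduce
  I4: { [L → g g . g] }  — shift
  I5: { [L → g g g .] }  — reduce
  I6: { [C → + . D], [D → + .], [D → . +], [D → . g], [D → .] }  — shift, 2 reduces
  I7: { [L → c C .] }  — reduce
  I8: { [C → D .] }  — reduce
  I9: { [D → g .] }  — reduce
  I10: { [D → + .] }  — reduce
  I11: { [C → + D .] }  — reduce

I6 contains complete items [D → .], [D → + .] — reduce-reduce conflict.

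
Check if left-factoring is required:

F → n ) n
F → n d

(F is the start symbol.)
Left-factoring is needed when two productions for the same non-terminal
share a common prefix on the right-hand side.

Productions for F:
  F → n ) n
  F → n d

Found common prefix 'n' in productions for F

Answer: Yes, F has productions with common prefix 'n'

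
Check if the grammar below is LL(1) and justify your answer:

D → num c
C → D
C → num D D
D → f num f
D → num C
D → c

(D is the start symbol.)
No. Predict set conflict for D: { 'num' }

Relevant sets:
  FIRST(D) = { 'c', 'f', 'num' }

For D:
  PREDICT(D → num c) = { 'num' }
  PREDICT(D → f num f) = { 'f' }
  PREDICT(D → num C) = { 'num' }
  PREDICT(D → c) = { 'c' }
For C:
  PREDICT(C → D) = { 'c', 'f', 'num' }
  PREDICT(C → num D D) = { 'num' }

Conflict found: Predict set conflict for D: { 'num' }
The grammar is NOT LL(1).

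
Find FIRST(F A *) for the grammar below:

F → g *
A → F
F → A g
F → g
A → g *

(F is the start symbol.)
FIRST sets of the non-terminals involved (from the grammar, by fixed-point iteration):
  FIRST(F) = { 'g' }

To compute FIRST(F A *), process the symbols left to right:
Symbol F is a non-terminal. Add FIRST(F) \ {ε} = { 'g' }
F is not nullable (ε ∉ FIRST(F)), so stop here.
FIRST(F A *) = { 'g' }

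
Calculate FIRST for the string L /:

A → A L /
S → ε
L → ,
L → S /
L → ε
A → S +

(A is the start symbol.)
FIRST sets of the non-terminals involved (from the grammar, by fixed-point iteration):
  FIRST(L) = { ',', '/', ε }

To compute FIRST(L /), process the symbols left to right:
Symbol L is a non-terminal. Add FIRST(L) \ {ε} = { ',', '/' }
L is nullable (ε ∈ FIRST(L)), continue to the next symbol.
Symbol / is a terminal. Add '/' and stop.
FIRST(L /) = { ',', '/' }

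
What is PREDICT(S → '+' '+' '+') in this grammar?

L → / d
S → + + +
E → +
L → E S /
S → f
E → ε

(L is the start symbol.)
{ '+' }

PREDICT(S → '+' '+' '+') = (FIRST(RHS) \ {ε}) ∪ (FOLLOW(S) if ε ∈ FIRST(RHS), i.e. RHS ⇒* ε)
FIRST('+' '+' '+') = { '+' }
ε ∉ FIRST('+' '+' '+'), so FOLLOW(S) is not added.
PREDICT(S → '+' '+' '+') = { '+' }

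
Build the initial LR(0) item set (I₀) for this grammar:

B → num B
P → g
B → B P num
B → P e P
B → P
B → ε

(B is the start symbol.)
First, augment the grammar with B' → B
I₀ = CLOSURE({ [B' → . B] }):
  [B' → . B] has the dot before B: add [B → . num B], [B → . B P num], [B → . P e P], [B → . P], [B → .]
  [B → . P e P] has the dot before P: add [P → . g]
No further items can be added.

I₀ = { [B → . B P num], [B → . P e P], [B → . P], [B → . num B], [B → .], [B' → . B], [P → . g] }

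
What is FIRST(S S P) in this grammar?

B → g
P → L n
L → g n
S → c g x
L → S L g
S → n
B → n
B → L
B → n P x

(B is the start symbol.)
{ 'c', 'n' }

FIRST sets of the non-terminals involved (from the grammar, by fixed-point iteration):
  FIRST(S) = { 'c', 'n' }

To compute FIRST(S S P), process the symbols left to right:
Symbol S is a non-terminal. Add FIRST(S) \ {ε} = { 'c', 'n' }
S is not nullable (ε ∉ FIRST(S)), so stop here.
FIRST(S S P) = { 'c', 'n' }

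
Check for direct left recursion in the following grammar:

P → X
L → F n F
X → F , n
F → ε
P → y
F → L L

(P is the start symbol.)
No direct left recursion

P → X: starts with X
L → F n F: starts with F
X → F , n: starts with F
F → ε: starts with ε
P → y: starts with y
F → L L: starts with L

No direct left recursion found.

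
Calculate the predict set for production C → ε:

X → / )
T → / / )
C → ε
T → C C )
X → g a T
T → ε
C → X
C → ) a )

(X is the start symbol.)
{ ')', '/', 'g' }

PREDICT(C → ε) = (FIRST(RHS) \ {ε}) ∪ (FOLLOW(C) if ε ∈ FIRST(RHS), i.e. RHS ⇒* ε)
The right-hand side is ε (FIRST(ε) = { ε }), so the predict set is FOLLOW(C) = { ')', '/', 'g' }
PREDICT(C → ε) = { ')', '/', 'g' }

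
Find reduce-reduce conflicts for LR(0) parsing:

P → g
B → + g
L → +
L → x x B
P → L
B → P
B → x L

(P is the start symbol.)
Augment with P' → P and build the canonical LR(0) collection (I0 = CLOSURE({[P' → . P]}), then GOTO on every symbol after a dot until no new states appear). It has 16 states:
  I0: { [L → . +], [L → . x x B], [P → . L], [P → . g], [P' → . P] }  — shift
  I1: { [L → + .] }  — reduce
  I2: { [P → L .] }  — reduce
  I3: { [P' → P .] }  — accept
  I4: { [P → g .] }  — reduce
  I5: { [L → x . x B] }  — shift
  I6: { [B → . + g], [B → . P], [B → . x L], [L → . +], [L → . x x B], [L → x x . B], [P → . L], [P → . g] }  — shift
  I7: { [B → + . g], [L → + .] }  — shift, reduce
  I8: { [L → x x B .] }  — reduce
  I9: { [B → P .] }  — reduce
  I10: { [B → x . L], [L → . +], [L → . x x B], [L → x . x B] }  — shift
  I11: { [B → x L .] }  — reduce
  I12: { [B → . + g], [B → . P], [B → . x L], [L → . +], [L → . x x B], [L → x . x B], [L → x x . B], [P → . L], [P → . g] }  — shift
  I13: { [B → . + g], [B → . P], [B → . x L], [B → x . L], [L → . +], [L → . x x B], [L → x . x B], [L → x x . B], [P → . L], [P → . g] }  — shift
  I14: { [B → x L .], [P → L .] }  — 2 reduces
  I15: { [B → + g .] }  — reduce

I14 contains complete items [B → x L .], [P → L .] — reduce-reduce conflict.

Answer: Yes — I14: [B → x L .] vs [P → L .]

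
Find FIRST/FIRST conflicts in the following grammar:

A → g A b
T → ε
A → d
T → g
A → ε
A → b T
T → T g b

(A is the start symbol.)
Yes. T → g / T → T g b on { 'g' }

A FIRST/FIRST conflict occurs when two productions N → α and N → β for the same non-terminal have FIRST(α) ∩ FIRST(β) ≠ ∅ (with ε ∈ FIRST of a nullable right-hand side, so two nullable alternatives also conflict).

FIRST sets of the non-terminals at (or reachable through a nullable prefix from) the front of some alternative:
  FIRST(T) = { 'g', ε }

Productions for A:
  A → g A b: FIRST = { 'g' }
  A → d: FIRST = { 'd' }
  A → ε: FIRST = { ε }
  A → b T: FIRST = { 'b' }
Productions for T:
  T → ε: FIRST = { ε }
  T → g: FIRST = { 'g' }
  T → T g b: FIRST = { 'g' }

Conflict for T: T → g and T → T g b
  Overlap: { 'g' }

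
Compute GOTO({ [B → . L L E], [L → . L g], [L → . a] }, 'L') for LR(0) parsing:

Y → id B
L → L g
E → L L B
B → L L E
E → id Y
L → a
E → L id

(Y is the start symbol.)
GOTO(I, 'L') = CLOSURE({ [A → αX.β] : [A → α.Xβ] ∈ I, X = 'L' })

Items with dot before 'L', with the dot advanced:
  [B → . L L E] → [B → L . L E]
  [L → . L g] → [L → L . g]
Closure of the advanced items:
  [B → L . L E] has the dot before L: add [L → . L g], [L → . a]

GOTO = { [B → L . L E], [L → . L g], [L → . a], [L → L . g] }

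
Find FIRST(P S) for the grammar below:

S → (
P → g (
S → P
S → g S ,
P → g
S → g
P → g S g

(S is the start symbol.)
{ 'g' }

FIRST sets of the non-terminals involved (from the grammar, by fixed-point iteration):
  FIRST(P) = { 'g' }

To compute FIRST(P S), process the symbols left to right:
Symbol P is a non-terminal. Add FIRST(P) \ {ε} = { 'g' }
P is not nullable (ε ∉ FIRST(P)), so stop here.
FIRST(P S) = { 'g' }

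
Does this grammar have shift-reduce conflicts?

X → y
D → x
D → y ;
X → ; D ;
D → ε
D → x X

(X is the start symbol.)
A shift-reduce conflict occurs when an LR(0) state has both:
  - a complete (reduce) item [A → α .] (dot at the end), and
  - a shift item [B → β . c γ] (dot before a terminal).

Augment with X' → X and build the canonical LR(0) collection (I0 = CLOSURE({[X' → . X]}), then GOTO on every symbol after a dot until no new states appear). It has 10 states:
  I0: { [X → . ; D ;], [X → . y], [X' → . X] }  — shift
  I1: { [D → . x X], [D → . x], [D → . y ;], [D → .], [X → ; . D ;] }  — shift, reduce
  I2: { [X' → X .] }  — accept
  I3: { [X → y .] }  — reduce
  I4: { [X → ; D . ;] }  — shift
  I5: { [D → x . X], [D → x .], [X → . ; D ;], [X → . y] }  — shift, reduce
  I6: { [D → y . ;] }  — shift
  I7: { [D → y ; .] }  — reduce
  I8: { [D → x X .] }  — reduce
  I9: { [X → ; D ; .] }  — reduce

I1 contains reduce item [D → .] and shift items [D → . x], [D → . x X], [D → . y ;] — shift-reduce conflict.
I5 contains reduce item [D → x .] and shift items [X → . ; D ;], [X → . y] — shift-reduce conflict.

Answer: Yes — I1: [D → .] vs [D → . x]; I5: [D → x .] vs [X → . ; D ;]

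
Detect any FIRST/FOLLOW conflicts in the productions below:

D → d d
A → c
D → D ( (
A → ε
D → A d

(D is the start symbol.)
A FIRST/FOLLOW conflict occurs when a non-terminal N has a nullable alternative N → β (β ⇒* ε) and another alternative N → α with FIRST(α) ∩ FOLLOW(N) ≠ ∅: on such a lookahead the parser cannot decide between expanding α and letting N vanish via β.

Nullable non-terminals: A.

A: nullable alternative(s) A → ε; FOLLOW(A) = { 'd' }
  A → c: FIRST \ {ε} = { 'c' } — disjoint from FOLLOW(A)
  A → ε: FIRST \ {ε} = { } — this is the only nullable alternative, skip

D has no nullable alternative, so no FIRST/FOLLOW check is needed there.

No FIRST/FOLLOW conflicts found.

Answer: No FIRST/FOLLOW conflicts.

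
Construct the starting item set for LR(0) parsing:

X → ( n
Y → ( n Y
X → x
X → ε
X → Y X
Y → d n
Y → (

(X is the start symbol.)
First, augment the grammar with X' → X
I₀ = CLOSURE({ [X' → . X] }):
  [X' → . X] has the dot before X: add [X → . ( n], [X → . x], [X → .], [X → . Y X]
  [X → . Y X] has the dot before Y: add [Y → . ( n Y], [Y → . d n], [Y → . (]
No further items can be added.

I₀ = { [X → . ( n], [X → . Y X], [X → . x], [X → .], [X' → . X], [Y → . ( n Y], [Y → . (], [Y → . d n] }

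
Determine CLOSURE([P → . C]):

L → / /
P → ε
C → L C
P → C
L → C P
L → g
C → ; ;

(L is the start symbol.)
{ [C → . ; ;], [C → . L C], [L → . / /], [L → . C P], [L → . g], [P → . C] }

To compute CLOSURE, for each item [A → α.Bβ] where B is a non-terminal, add [B → .γ] for all productions B → γ; repeat for the newly added items until nothing changes.

Start with: [P → . C]
  [P → . C] has the dot before C: add [C → . L C], [C → . ; ;]
  [C → . L C] has the dot before L: add [L → . / /], [L → . C P], [L → . g]
No further items can be added.

CLOSURE = { [C → . ; ;], [C → . L C], [L → . / /], [L → . C P], [L → . g], [P → . C] }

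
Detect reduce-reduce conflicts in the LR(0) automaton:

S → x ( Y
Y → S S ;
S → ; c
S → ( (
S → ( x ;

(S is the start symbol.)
A reduce-reduce conflict occurs when an LR(0) state has two complete items [A → α .] and [B → β .] — both call for a reduction, and with no lookahead the parser cannot choose between them.

Augment with S' → S and build the canonical LR(0) collection (I0 = CLOSURE({[S' → . S]}), then GOTO on every symbol after a dot until no new states appear). It has 14 states:
  I0: { [S → . ( (], [S → . ( x ;], [S → . ; c], [S → . x ( Y], [S' → . S] }  — shift
  I1: { [S → ( . (], [S → ( . x ;] }  — shift
  I2: { [S → ; . c] }  — shift
  I3: { [S' → S .] }  — accept
  I4: { [S → x . ( Y] }  — shift
  I5: { [S → . ( (], [S → . ( x ;], [S → . ; c], [S → . x ( Y], [S → x ( . Y], [Y → . S S ;] }  — shift
  I6: { [S → . ( (], [S → . ( x ;], [S → . ; c], [S → . x ( Y], [Y → S . S ;] }  — shift
  I7: { [S → x ( Y .] }  — reduce
  I8: { [Y → S S . ;] }  — shift
  I9: { [Y → S S ; .] }  — reduce
  I10: { [S → ; c .] }  — reduce
  I11: { [S → ( ( .] }  — reduce
  I12: { [S → ( x . ;] }  — shift
  I13: { [S → ( x ; .] }  — reduce

No state contains more than one complete item.

Answer: No reduce-reduce conflicts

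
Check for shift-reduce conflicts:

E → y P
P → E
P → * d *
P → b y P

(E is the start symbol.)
A shift-reduce conflict occurs when an LR(0) state has both:
  - a complete (reduce) item [A → α .] (dot at the end), and
  - a shift item [B → β . c γ] (dot before a terminal).

Augment with E' → E and build the canonical LR(0) collection (I0 = CLOSURE({[E' → . E]}), then GOTO on every symbol after a dot until no new states appear). It has 11 states:
  I0: { [E → . y P], [E' → . E] }  — shift
  I1: { [E' → E .] }  — accept
  I2: { [E → . y P], [E → y . P], [P → . * d *], [P → . E], [P → . b y P] }  — shift
  I3: { [P → * . d *] }  — shift
  I4: { [P → E .] }  — reduce
  I5: { [E → y P .] }  — reduce
  I6: { [P → b . y P] }  — shift
  I7: { [E → . y P], [P → . * d *], [P → . E], [P → . b y P], [P → b y . P] }  — shift
  I8: { [P → b y P .] }  — reduce
  I9: { [P → * d . *] }  — shift
  I10: { [P → * d * .] }  — reduce

No state contains both a complete item and a shift item.

Answer: No shift-reduce conflicts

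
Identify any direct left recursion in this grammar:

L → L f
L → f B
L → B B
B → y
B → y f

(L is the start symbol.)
L → L f: LEFT RECURSIVE (starts with L)
L → f B: starts with f
L → B B: starts with B
B → y: starts with y
B → y f: starts with y

The grammar has direct left recursion on: L.

Answer: Yes, L is left-recursive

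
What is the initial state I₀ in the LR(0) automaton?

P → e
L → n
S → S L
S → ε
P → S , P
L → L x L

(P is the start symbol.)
{ [P → . S , P], [P → . e], [P' → . P], [S → . S L], [S → .] }

First, augment the grammar with P' → P
I₀ = CLOSURE({ [P' → . P] }):
  [P' → . P] has the dot before P: add [P → . e], [P → . S , P]
  [P → . S , P] has the dot before S: add [S → . S L], [S → .]
No further items can be added.

I₀ = { [P → . S , P], [P → . e], [P' → . P], [S → . S L], [S → .] }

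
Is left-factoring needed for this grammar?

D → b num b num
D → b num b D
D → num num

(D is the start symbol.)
Left-factoring is needed when two productions for the same non-terminal
share a common prefix on the right-hand side.

Productions for D:
  D → b num b num
  D → b num b D
  D → num num

Found common prefix 'b num b' in productions for D

Answer: Yes, D has productions with common prefix 'b num b'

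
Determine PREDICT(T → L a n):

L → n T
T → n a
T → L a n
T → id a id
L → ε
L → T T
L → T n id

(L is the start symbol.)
{ 'a', 'id', 'n' }

PREDICT(T → L a n) = (FIRST(RHS) \ {ε}) ∪ (FOLLOW(T) if ε ∈ FIRST(RHS), i.e. RHS ⇒* ε)
FIRST(L) = { 'a', 'id', 'n', ε }
FIRST(L a n) = { 'a', 'id', 'n' }
ε ∉ FIRST(L a n), so FOLLOW(T) is not added.
PREDICT(T → L a n) = { 'a', 'id', 'n' }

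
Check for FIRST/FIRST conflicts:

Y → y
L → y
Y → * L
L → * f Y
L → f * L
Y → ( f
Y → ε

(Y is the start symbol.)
No FIRST/FIRST conflicts.

A FIRST/FIRST conflict occurs when two productions N → α and N → β for the same non-terminal have FIRST(α) ∩ FIRST(β) ≠ ∅ (with ε ∈ FIRST of a nullable right-hand side, so two nullable alternatives also conflict).

Productions for Y:
  Y → y: FIRST = { 'y' }
  Y → * L: FIRST = { '*' }
  Y → ( f: FIRST = { '(' }
  Y → ε: FIRST = { ε }
Productions for L:
  L → y: FIRST = { 'y' }
  L → * f Y: FIRST = { '*' }
  L → f * L: FIRST = { 'f' }

All alternatives of each non-terminal have pairwise disjoint FIRST sets.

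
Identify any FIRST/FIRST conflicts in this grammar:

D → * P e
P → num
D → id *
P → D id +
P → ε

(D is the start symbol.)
No FIRST/FIRST conflicts.

FIRST sets of the non-terminals at (or reachable through a nullable prefix from) the front of some alternative:
  FIRST(D) = { '*', 'id' }

Productions for D:
  D → * P e: FIRST = { '*' }
  D → id *: FIRST = { 'id' }
Productions for P:
  P → num: FIRST = { 'num' }
  P → D id +: FIRST = { '*', 'id' }
  P → ε: FIRST = { ε }

All alternatives of each non-terminal have pairwise disjoint FIRST sets.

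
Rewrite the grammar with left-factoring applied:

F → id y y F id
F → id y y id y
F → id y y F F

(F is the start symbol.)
F → id y y F'
F' → F F''
F'' → id
F'' → F
F' → id y

Left-factoring transforms A → αβ₁ | αβ₂ into A → αA' and A' → β₁ | β₂
(α is the longest common prefix among the alternatives). Repeat until
no nonterminal has two alternatives with a common prefix.

Round 1: F has alternatives sharing prefix 'id y y'. Introduce F': F → id y y F'
  Add: F' → F id
  Add: F' → id y
  Add: F' → F F

Round 2: F' has alternatives sharing prefix 'F'. Introduce F'': F' → F F''
  Add: F'' → id
  Add: F'' → F

No remaining common prefixes — done.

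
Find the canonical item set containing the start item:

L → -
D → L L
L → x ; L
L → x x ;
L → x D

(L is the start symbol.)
{ [L → . -], [L → . x ; L], [L → . x D], [L → . x x ;], [L' → . L] }

First, augment the grammar with L' → L
I₀ = CLOSURE({ [L' → . L] }):
  [L' → . L] has the dot before L: add [L → . -], [L → . x ; L], [L → . x x ;], [L → . x D]
No further items can be added.

I₀ = { [L → . -], [L → . x ; L], [L → . x D], [L → . x x ;], [L' → . L] }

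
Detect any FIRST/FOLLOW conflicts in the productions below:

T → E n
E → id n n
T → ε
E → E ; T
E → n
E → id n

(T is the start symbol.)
A FIRST/FOLLOW conflict occurs when a non-terminal N has a nullable alternative N → β (β ⇒* ε) and another alternative N → α with FIRST(α) ∩ FOLLOW(N) ≠ ∅: on such a lookahead the parser cannot decide between expanding α and letting N vanish via β.

Nullable non-terminals: T.
FIRST sets used below: FIRST(E) = { 'id', 'n' }

T: nullable alternative(s) T → ε; FOLLOW(T) = { $, ';', 'n' }
  T → E n: FIRST \ {ε} = { 'id', 'n' } — overlaps FOLLOW(T) on { 'n' }: CONFLICT
  T → ε: FIRST \ {ε} = { } — this is the only nullable alternative, skip

E has no nullable alternative, so no FIRST/FOLLOW check is needed there.

So the grammar has 1 FIRST/FOLLOW conflict (marked CONFLICT above).

Answer: Yes. T → E n with FOLLOW(T) on { 'n' }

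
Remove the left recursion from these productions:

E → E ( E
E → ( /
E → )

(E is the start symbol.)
E is directly left-recursive. The standard transformation for
  A → A α₁ | ... | A α_m | β₁ | ... | β_n
is
  A  → β₁ A' | ... | β_n A'
  A' → α₁ A' | ... | α_m A' | ε

E → ( / becomes E → ( / E'
E → ) becomes E → ) E'
E → E ( E becomes E' → ( E E'
Add E' → ε

Resulting grammar:
E → ( / E'
E → ) E'
E' → ( E E'
E' → ε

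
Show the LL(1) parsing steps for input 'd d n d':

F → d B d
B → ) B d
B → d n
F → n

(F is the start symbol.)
Stack is shown with the top on the left.

Stack    Input      Action
--------------------------
F $      d d n d $  output F → d B d
d B d $  d d n d $  match 'd'
B d $    d n d $    output B → d n
d n d $  d n d $    match 'd'
n d $    n d $      match 'n'
d $      d $        match 'd'
$        $          accept

The string is accepted.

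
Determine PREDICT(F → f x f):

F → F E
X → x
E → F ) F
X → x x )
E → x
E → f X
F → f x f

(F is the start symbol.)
{ 'f' }

PREDICT(F → f x f) = (FIRST(RHS) \ {ε}) ∪ (FOLLOW(F) if ε ∈ FIRST(RHS), i.e. RHS ⇒* ε)
FIRST(f x f) = { 'f' }
ε ∉ FIRST(f x f), so FOLLOW(F) is not added.
PREDICT(F → f x f) = { 'f' }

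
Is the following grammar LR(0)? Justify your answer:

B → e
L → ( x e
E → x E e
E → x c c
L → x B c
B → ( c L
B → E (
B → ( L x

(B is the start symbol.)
A grammar is LR(0) if no state in the canonical LR(0) collection has:
  - both a shift item (dot before a terminal) and a complete item (shift-reduce conflict), or
  - two or more complete items (reduce-reduce conflict; the accept item [B' → B .] counts as a complete item here).

Augment with B' → B and build the canonical LR(0) collection (I0 = CLOSURE({[B' → . B]}), then GOTO on every symbol after a dot until no new states appear). It has 21 states:
  I0: { [B → . ( L x], [B → . ( c L], [B → . E (], [B → . e], [B' → . B], [E → . x E e], [E → . x c c] }  — shift
  I1: { [B → ( . L x], [B → ( . c L], [L → . ( x e], [L → . x B c] }  — shift
  I2: { [B' → B .] }  — accept
  I3: { [B → E . (] }  — shift
  I4: { [B → e .] }  — reduce
  I5: { [E → . x E e], [E → . x c c], [E → x . E e], [E → x . c c] }  — shift
  I6: { [E → x E . e] }  — shift
  I7: { [E → x c . c] }  — shift
  I8: { [E → x c c .] }  — reduce
  I9: { [E → x E e .] }  — reduce
  I10: { [B → E ( .] }  — reduce
  I11: { [L → ( . x e] }  — shift
  I12: { [B → ( L . x] }  — shift
  I13: { [B → ( c . L], [L → . ( x e], [L → . x B c] }  — shift
  I14: { [B → . ( L x], [B → . ( c L], [B → . E (], [B → . e], [E → . x E e], [E → . x c c], [L → x . B c] }  — shift
  I15: { [L → x B . c] }  — shift
  I16: { [L → x B c .] }  — reduce
  I17: { [B → ( c L .] }  — reduce
  I18: { [B → ( L x .] }  — reduce
  I19: { [L → ( x . e] }  — shift
  I20: { [L → ( x e .] }  — reduce

Every state is either a pure shift/goto state or contains exactly one complete item and nothing to shift — no conflicts. The grammar is LR(0).

Answer: Yes, the grammar is LR(0)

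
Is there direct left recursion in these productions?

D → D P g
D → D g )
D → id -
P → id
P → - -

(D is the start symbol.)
Yes, D is left-recursive

Direct left recursion occurs when N → N α for some non-terminal N (the right-hand side begins with the left-hand side itself).

D → D P g: LEFT RECURSIVE (starts with D)
D → D g ): LEFT RECURSIVE (starts with D)
D → id -: starts with id
P → id: starts with id
P → - -: starts with '-'

The grammar has direct left recursion on: D.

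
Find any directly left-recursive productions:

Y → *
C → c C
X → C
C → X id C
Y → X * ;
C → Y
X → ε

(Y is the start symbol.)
Direct left recursion occurs when N → N α for some non-terminal N (the right-hand side begins with the left-hand side itself).

Y → *: starts with '*'
C → c C: starts with c
X → C: starts with C
C → X id C: starts with X
Y → X * ;: starts with X
C → Y: starts with Y
X → ε: starts with ε

No direct left recursion found.

Answer: No direct left recursion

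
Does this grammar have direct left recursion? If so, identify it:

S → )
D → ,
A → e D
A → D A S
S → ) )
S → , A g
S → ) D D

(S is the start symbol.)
S → ): starts with ')'
D → ,: starts with ','
A → e D: starts with e
A → D A S: starts with D
S → ) ): starts with ')'
S → , A g: starts with ','
S → ) D D: starts with ')'

No direct left recursion found.

Answer: No direct left recursion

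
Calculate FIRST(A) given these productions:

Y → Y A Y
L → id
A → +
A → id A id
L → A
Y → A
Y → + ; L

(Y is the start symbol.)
To compute FIRST(A), examine every production with A on the left-hand side, reading each right-hand side left to right until a non-nullable symbol is reached.

From A → +:
  - '+' is a terminal: add '+' and stop
From A → id A id:
  - id is a terminal: add 'id' and stop

Collecting: FIRST(A) = { '+', 'id' }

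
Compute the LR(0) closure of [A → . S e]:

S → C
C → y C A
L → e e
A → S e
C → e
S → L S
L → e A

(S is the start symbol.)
{ [A → . S e], [C → . e], [C → . y C A], [L → . e A], [L → . e e], [S → . C], [S → . L S] }

Start with: [A → . S e]
  [A → . S e] has the dot before S: add [S → . C], [S → . L S]
  [S → . C] has the dot before C: add [C → . y C A], [C → . e]
  [S → . L S] has the dot before L: add [L → . e e], [L → . e A]
No further items can be added.

CLOSURE = { [A → . S e], [C → . e], [C → . y C A], [L → . e A], [L → . e e], [S → . C], [S → . L S] }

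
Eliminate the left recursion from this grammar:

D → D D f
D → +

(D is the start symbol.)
D is directly left-recursive. The standard transformation for
  A → A α₁ | ... | A α_m | β₁ | ... | β_n
is
  A  → β₁ A' | ... | β_n A'
  A' → α₁ A' | ... | α_m A' | ε

D → + becomes D → + D'
D → D D f becomes D' → D f D'
Add D' → ε

Resulting grammar:
D → + D'
D' → D f D'
D' → ε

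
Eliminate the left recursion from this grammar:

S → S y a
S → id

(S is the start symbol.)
S is directly left-recursive. The standard transformation for
  A → A α₁ | ... | A α_m | β₁ | ... | β_n
is
  A  → β₁ A' | ... | β_n A'
  A' → α₁ A' | ... | α_m A' | ε

S → id becomes S → id S'
S → S y a becomes S' → y a S'
Add S' → ε

Resulting grammar:
S → id S'
S' → y a S'
S' → ε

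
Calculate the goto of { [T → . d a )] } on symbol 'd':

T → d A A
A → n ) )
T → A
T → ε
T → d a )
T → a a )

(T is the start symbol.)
GOTO(I, 'd') = CLOSURE({ [A → αX.β] : [A → α.Xβ] ∈ I, X = 'd' })

Items with dot before 'd', with the dot advanced:
  [T → . d a )] → [T → d . a )]
Closure adds nothing (no advanced item has the dot before a non-terminal).

GOTO = { [T → d . a )] }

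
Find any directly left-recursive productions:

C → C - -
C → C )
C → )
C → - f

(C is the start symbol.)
C → C - -: LEFT RECURSIVE (starts with C)
C → C ): LEFT RECURSIVE (starts with C)
C → ): starts with ')'
C → - f: starts with '-'

The grammar has direct left recursion on: C.

Answer: Yes, C is left-recursive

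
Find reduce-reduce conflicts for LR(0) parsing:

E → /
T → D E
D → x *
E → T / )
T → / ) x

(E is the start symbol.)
A reduce-reduce conflict occurs when an LR(0) state has two complete items [A → α .] and [B → β .] — both call for a reduction, and with no lookahead the parser cannot choose between them.

Augment with E' → E and build the canonical LR(0) collection (I0 = CLOSURE({[E' → . E]}), then GOTO on every symbol after a dot until no new states appear). It has 12 states:
  I0: { [D → . x *], [E → . /], [E → . T / )], [E' → . E], [T → . / ) x], [T → . D E] }  — shift
  I1: { [E → / .], [T → / . ) x] }  — shift, reduce
  I2: { [D → . x *], [E → . /], [E → . T / )], [T → . / ) x], [T → . D E], [T → D . E] }  — shift
  I3: { [E' → E .] }  — accept
  I4: { [E → T . / )] }  — shift
  I5: { [D → x . *] }  — shift
  I6: { [D → x * .] }  — reduce
  I7: { [E → T / . )] }  — shift
  I8: { [E → T / ) .] }  — reduce
  I9: { [T → D E .] }  — reduce
  I10: { [T → / ) . x] }  — shift
  I11: { [T → / ) x .] }  — reduce

No state contains more than one complete item.

Answer: No reduce-reduce conflicts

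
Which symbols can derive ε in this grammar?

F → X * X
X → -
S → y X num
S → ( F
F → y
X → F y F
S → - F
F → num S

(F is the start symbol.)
A non-terminal is nullable if it can derive ε (the empty string): either it has an ε-production, or it has a production whose right-hand side consists entirely of nullable non-terminals.

There are no ε-productions, so no non-terminal can derive ε.
No non-terminals are nullable.

Answer: None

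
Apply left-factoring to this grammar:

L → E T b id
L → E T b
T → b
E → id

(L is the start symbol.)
Left-factoring transforms A → αβ₁ | αβ₂ into A → αA' and A' → β₁ | β₂
(α is the longest common prefix among the alternatives). Repeat until
no nonterminal has two alternatives with a common prefix.

Round 1: L has alternatives sharing prefix 'E T b'. Introduce L': L → E T b L'
  Add: L' → id
  Add: L' → ε

No remaining common prefixes — done.

Resulting grammar:
L → E T b L'
L' → id
L' → ε
T → b
E → id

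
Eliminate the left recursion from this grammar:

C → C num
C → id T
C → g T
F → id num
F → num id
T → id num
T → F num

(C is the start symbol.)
C → id T C'
C → g T C'
C' → num C'
C' → ε
F → id num
F → num id
T → id num
T → F num

C is directly left-recursive. The standard transformation for
  A → A α₁ | ... | A α_m | β₁ | ... | β_n
is
  A  → β₁ A' | ... | β_n A'
  A' → α₁ A' | ... | α_m A' | ε

C → id T becomes C → id T C'
C → g T becomes C → g T C'
C → C num becomes C' → num C'
Add C' → ε

Productions for other non-terminals are unchanged:
  F → id num
  F → num id
  T → id num
  T → F num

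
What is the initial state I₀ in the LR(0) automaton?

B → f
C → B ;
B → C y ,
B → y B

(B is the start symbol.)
First, augment the grammar with B' → B
I₀ = CLOSURE({ [B' → . B] }):
  [B' → . B] has the dot before B: add [B → . f], [B → . C y ,], [B → . y B]
  [B → . C y ,] has the dot before C: add [C → . B ;]
No further items can be added.

I₀ = { [B → . C y ,], [B → . f], [B → . y B], [B' → . B], [C → . B ;] }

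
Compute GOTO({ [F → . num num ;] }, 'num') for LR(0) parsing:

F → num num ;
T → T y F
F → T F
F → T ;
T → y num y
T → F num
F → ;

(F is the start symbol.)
{ [F → num . num ;] }

GOTO(I, 'num') = CLOSURE({ [A → αX.β] : [A → α.Xβ] ∈ I, X = 'num' })

Items with dot before 'num', with the dot advanced:
  [F → . num num ;] → [F → num . num ;]
Closure adds nothing (no advanced item has the dot before a non-terminal).

GOTO = { [F → num . num ;] }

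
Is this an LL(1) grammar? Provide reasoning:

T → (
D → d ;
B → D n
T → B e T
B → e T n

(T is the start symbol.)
Yes, the grammar is LL(1).

A grammar is LL(1) if for each non-terminal N with multiple productions, the predict sets of those productions are pairwise disjoint, where PREDICT(N → α) = (FIRST(α) \ {ε}) ∪ (FOLLOW(N) if α ⇒* ε).

Relevant sets:
  FIRST(B) = { 'd', 'e' }
  FIRST(D) = { 'd' }

For T:
  PREDICT(T → '(') = { '(' }
  PREDICT(T → B e T) = { 'd', 'e' }
For B:
  PREDICT(B → D n) = { 'd' }
  PREDICT(B → e T n) = { 'e' }
D has a single production, so nothing to check there.

All predict sets are disjoint. The grammar IS LL(1).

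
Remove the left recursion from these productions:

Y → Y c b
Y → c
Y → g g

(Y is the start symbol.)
Y is directly left-recursive. The standard transformation for
  A → A α₁ | ... | A α_m | β₁ | ... | β_n
is
  A  → β₁ A' | ... | β_n A'
  A' → α₁ A' | ... | α_m A' | ε

Y → c becomes Y → c Y'
Y → g g becomes Y → g g Y'
Y → Y c b becomes Y' → c b Y'
Add Y' → ε

Resulting grammar:
Y → c Y'
Y → g g Y'
Y' → c b Y'
Y' → ε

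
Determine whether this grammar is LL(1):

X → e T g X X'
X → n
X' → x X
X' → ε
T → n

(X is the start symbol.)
No. Predict set conflict for X': { 'x' }

Relevant sets:
  FOLLOW(X') = { $, 'x' }

For X:
  PREDICT(X → e T g X X') = { 'e' }
  PREDICT(X → n) = { 'n' }
For X':
  PREDICT(X' → x X) = { 'x' }
  PREDICT(X' → ε) = { $, 'x' }
T has a single production, so nothing to check there.

Conflict found: Predict set conflict for X': { 'x' }
The grammar is NOT LL(1).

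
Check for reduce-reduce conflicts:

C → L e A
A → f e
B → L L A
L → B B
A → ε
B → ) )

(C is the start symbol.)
Augment with C' → C and build the canonical LR(0) collection (I0 = CLOSURE({[C' → . C]}), then GOTO on every symbol after a dot until no new states appear). It has 14 states:
  I0: { [B → . ) )], [B → . L L A], [C → . L e A], [C' → . C], [L → . B B] }  — shift
  I1: { [B → ) . )] }  — shift
  I2: { [B → . ) )], [B → . L L A], [L → . B B], [L → B . B] }  — shift
  I3: { [C' → C .] }  — accept
  I4: { [B → . ) )], [B → . L L A], [B → L . L A], [C → L . e A], [L → . B B] }  — shift
  I5: { [A → . f e], [A → .], [B → . ) )], [B → . L L A], [B → L . L A], [B → L L . A], [L → . B B] }  — shift, reduce
  I6: { [A → . f e], [A → .], [C → L e . A] }  — shift, reduce
  I7: { [C → L e A .] }  — reduce
  I8: { [A → f . e] }  — shift
  I9: { [A → f e .] }  — reduce
  I10: { [B → L L A .] }  — reduce
  I11: { [B → . ) )], [B → . L L A], [L → . B B], [L → B . B], [L → B B .] }  — shift, reduce
  I12: { [B → . ) )], [B → . L L A], [B → L . L A], [L → . B B] }  — shift
  I13: { [B → ) ) .] }  — reduce

No state contains more than one complete item.

Answer: No reduce-reduce conflicts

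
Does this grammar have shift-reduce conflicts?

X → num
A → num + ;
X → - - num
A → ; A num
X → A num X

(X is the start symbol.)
Yes — I5: [X → num .] vs [A → num . + ;]

A shift-reduce conflict occurs when an LR(0) state has both:
  - a complete (reduce) item [A → α .] (dot at the end), and
  - a shift item [B → β . c γ] (dot before a terminal).

Augment with X' → X and build the canonical LR(0) collection (I0 = CLOSURE({[X' → . X]}), then GOTO on every symbol after a dot until no new states appear). It has 15 states:
  I0: { [A → . ; A num], [A → . num + ;], [X → . - - num], [X → . A num X], [X → . num], [X' → . X] }  — shift
  I1: { [X → - . - num] }  — shift
  I2: { [A → . ; A num], [A → . num + ;], [A → ; . A num] }  — shift
  I3: { [X → A . num X] }  — shift
  I4: { [X' → X .] }  — accept
  I5: { [A → num . + ;], [X → num .] }  — shift, reduce
  I6: { [A → num + . ;] }  — shift
  I7: { [A → num + ; .] }  — reduce
  I8: { [A → . ; A num], [A → . num + ;], [X → . - - num], [X → . A num X], [X → . num], [X → A num . X] }  — shift
  I9: { [X → A num X .] }  — reduce
  I10: { [A → ; A . num] }  — shift
  I11: { [A → num . + ;] }  — shift
  I12: { [A → ; A num .] }  — reduce
  I13: { [X → - - . num] }  — shift
  I14: { [X → - - num .] }  — reduce

I5 contains reduce item [X → num .] and shift item [A → num . + ;] — shift-reduce conflict.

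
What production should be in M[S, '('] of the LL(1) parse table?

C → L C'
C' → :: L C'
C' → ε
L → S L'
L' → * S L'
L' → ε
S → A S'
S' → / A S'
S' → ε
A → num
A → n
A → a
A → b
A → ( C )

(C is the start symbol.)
S → A S'

To find M[S, '('], we find productions for S where '(' is in the predict set (PREDICT(N → α) = (FIRST(α) \ {ε}) ∪ (FOLLOW(N) if α ⇒* ε)).

Relevant sets:
  FIRST(A) = { '(', 'a', 'b', 'n', 'num' }

S → A S': PREDICT = { '(', 'a', 'b', 'n', 'num' }
  '(' is in predict set, so this production goes in M[S, '(']

M[S, '('] = S → A S'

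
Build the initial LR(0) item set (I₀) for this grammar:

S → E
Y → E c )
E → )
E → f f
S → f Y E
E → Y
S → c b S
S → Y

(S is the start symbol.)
{ [E → . )], [E → . Y], [E → . f f], [S → . E], [S → . Y], [S → . c b S], [S → . f Y E], [S' → . S], [Y → . E c )] }

First, augment the grammar with S' → S
I₀ = CLOSURE({ [S' → . S] }):
  [S' → . S] has the dot before S: add [S → . E], [S → . f Y E], [S → . c b S], [S → . Y]
  [S → . E] has the dot before E: add [E → . )], [E → . f f], [E → . Y]
  [S → . Y] has the dot before Y: add [Y → . E c )]
No further items can be added.

I₀ = { [E → . )], [E → . Y], [E → . f f], [S → . E], [S → . Y], [S → . c b S], [S → . f Y E], [S' → . S], [Y → . E c )] }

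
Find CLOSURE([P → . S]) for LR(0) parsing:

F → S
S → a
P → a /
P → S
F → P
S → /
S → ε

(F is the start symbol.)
Start with: [P → . S]
  [P → . S] has the dot before S: add [S → . a], [S → . /], [S → .]
No further items can be added.

CLOSURE = { [P → . S], [S → . /], [S → . a], [S → .] }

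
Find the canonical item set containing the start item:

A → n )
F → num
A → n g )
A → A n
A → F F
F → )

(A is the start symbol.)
First, augment the grammar with A' → A
I₀ = CLOSURE({ [A' → . A] }):
  [A' → . A] has the dot before A: add [A → . n )], [A → . n g )], [A → . A n], [A → . F F]
  [A → . F F] has the dot before F: add [F → . num], [F → . )]
No further items can be added.

I₀ = { [A → . A n], [A → . F F], [A → . n )], [A → . n g )], [A' → . A], [F → . )], [F → . num] }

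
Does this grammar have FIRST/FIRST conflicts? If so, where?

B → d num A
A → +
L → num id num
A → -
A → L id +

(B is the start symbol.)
FIRST sets of the non-terminals at (or reachable through a nullable prefix from) the front of some alternative:
  FIRST(L) = { 'num' }

Productions for A:
  A → +: FIRST = { '+' }
  A → -: FIRST = { '-' }
  A → L id +: FIRST = { 'num' }
B, L have only one production, so no FIRST/FIRST conflict is possible there.

All alternatives of each non-terminal have pairwise disjoint FIRST sets.

Answer: No FIRST/FIRST conflicts.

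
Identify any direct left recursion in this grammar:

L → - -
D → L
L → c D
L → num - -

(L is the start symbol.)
No direct left recursion

Direct left recursion occurs when N → N α for some non-terminal N (the right-hand side begins with the left-hand side itself).

L → - -: starts with '-'
D → L: starts with L
L → c D: starts with c
L → num - -: starts with num

No direct left recursion found.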